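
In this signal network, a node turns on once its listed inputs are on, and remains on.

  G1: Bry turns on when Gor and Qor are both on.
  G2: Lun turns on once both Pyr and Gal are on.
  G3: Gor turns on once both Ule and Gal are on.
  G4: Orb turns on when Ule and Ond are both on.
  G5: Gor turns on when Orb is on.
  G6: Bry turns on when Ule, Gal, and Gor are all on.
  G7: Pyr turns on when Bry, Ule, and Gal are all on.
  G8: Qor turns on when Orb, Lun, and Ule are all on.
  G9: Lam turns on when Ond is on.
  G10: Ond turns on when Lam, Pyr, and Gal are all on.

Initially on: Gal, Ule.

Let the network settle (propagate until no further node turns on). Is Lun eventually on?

Ule and Gal are on, so Gor turns on (G3).
Ule, Gal, and Gor are on, so Bry turns on (G6).
Bry, Ule, and Gal are on, so Pyr turns on (G7).
Pyr and Gal are on, so Lun turns on (G2).

Yes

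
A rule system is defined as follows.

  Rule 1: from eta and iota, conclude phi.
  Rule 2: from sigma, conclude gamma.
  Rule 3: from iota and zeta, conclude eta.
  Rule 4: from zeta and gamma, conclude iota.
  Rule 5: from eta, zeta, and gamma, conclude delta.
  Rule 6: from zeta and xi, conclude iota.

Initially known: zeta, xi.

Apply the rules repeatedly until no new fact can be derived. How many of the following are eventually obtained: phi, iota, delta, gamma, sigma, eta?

3

zeta and xi hold, so iota follows (Rule 6).
iota and zeta hold, so eta follows (Rule 3).
eta and iota hold, so phi follows (Rule 1).
phi: reached.
iota: reached.
delta would need eta, zeta, and gamma (Rule 5), but gamma is never established.
gamma would need sigma (Rule 2), but sigma is never established.
No rule produces sigma, and it is not given.
eta: reached.
Reached: phi, iota, and eta — 3 of the 6.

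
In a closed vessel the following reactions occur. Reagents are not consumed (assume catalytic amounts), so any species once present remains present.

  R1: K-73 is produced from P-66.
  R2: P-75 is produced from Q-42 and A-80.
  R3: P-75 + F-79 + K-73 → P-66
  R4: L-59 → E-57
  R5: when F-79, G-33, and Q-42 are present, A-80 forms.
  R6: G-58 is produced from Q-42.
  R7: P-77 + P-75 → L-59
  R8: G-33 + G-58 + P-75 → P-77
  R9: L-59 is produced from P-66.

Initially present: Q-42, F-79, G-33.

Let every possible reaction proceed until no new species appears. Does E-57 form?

Yes

F-79, G-33, and Q-42 present → A-80 forms (R5).
Q-42 present → G-58 forms (R6).
Q-42 and A-80 present → P-75 forms (R2).
G-33, G-58, and P-75 present → P-77 forms (R8).
P-77 and P-75 present → L-59 forms (R7).
L-59 present → E-57 forms (R4).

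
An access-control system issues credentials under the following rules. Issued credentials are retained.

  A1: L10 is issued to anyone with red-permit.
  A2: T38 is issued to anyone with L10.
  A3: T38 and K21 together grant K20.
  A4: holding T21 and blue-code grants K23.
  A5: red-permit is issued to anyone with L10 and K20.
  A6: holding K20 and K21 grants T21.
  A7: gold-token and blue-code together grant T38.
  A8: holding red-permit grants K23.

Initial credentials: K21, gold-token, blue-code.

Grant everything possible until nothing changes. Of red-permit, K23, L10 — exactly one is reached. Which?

Holding gold-token and blue-code grants T38 (A7).
Holding T38 and K21 grants K20 (A3).
Holding K20 and K21 grants T21 (A6).
Holding T21 and blue-code grants K23 (A4).
red-permit would need L10 and K20 (A5), but L10 is never granted. L10 would need red-permit (A1), but red-permit is never granted.

K23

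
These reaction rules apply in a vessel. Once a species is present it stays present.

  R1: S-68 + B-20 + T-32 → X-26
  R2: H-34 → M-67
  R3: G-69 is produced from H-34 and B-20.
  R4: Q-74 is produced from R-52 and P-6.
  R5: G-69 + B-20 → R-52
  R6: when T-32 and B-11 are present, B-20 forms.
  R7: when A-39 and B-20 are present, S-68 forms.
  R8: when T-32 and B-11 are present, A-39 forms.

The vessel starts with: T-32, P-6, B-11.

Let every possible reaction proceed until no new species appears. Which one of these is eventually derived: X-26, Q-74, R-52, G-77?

T-32 and B-11 present → A-39 forms (R8).
T-32 and B-11 present → B-20 forms (R6).
A-39 and B-20 present → S-68 forms (R7).
S-68, B-20, and T-32 present → X-26 forms (R1).
Q-74 would need R-52 and P-6 (R4), but R-52 never forms. No rule produces G-77, and it is not given. R-52 would need G-69 and B-20 (R5), but G-69 never forms.

X-26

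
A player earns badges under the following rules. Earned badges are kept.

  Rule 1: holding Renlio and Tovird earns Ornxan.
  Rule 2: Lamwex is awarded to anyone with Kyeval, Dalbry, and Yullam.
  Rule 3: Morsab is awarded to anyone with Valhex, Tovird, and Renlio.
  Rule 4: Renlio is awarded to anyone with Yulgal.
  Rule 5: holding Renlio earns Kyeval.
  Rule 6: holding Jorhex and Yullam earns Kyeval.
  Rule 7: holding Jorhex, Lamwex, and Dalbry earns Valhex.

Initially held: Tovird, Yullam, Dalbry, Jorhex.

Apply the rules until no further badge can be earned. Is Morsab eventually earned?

No

Morsab would need Valhex, Tovird, and Renlio (Rule 3), but Renlio is never earned.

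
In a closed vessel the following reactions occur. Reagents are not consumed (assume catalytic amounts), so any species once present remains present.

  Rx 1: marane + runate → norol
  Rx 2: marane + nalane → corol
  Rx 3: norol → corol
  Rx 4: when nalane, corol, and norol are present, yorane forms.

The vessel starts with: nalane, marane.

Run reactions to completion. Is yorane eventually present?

No

yorane would need nalane, corol, and norol (Rx 4), but norol never forms.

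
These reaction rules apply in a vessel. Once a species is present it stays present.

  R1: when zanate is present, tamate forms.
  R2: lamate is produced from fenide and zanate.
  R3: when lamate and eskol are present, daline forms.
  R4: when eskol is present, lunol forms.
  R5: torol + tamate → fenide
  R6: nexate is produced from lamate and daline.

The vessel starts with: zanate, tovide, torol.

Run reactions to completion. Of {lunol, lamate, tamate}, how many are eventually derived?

zanate present → tamate forms (R1).
torol and tamate present → fenide forms (R5).
fenide and zanate present → lamate forms (R2).
lunol would need eskol (R4), but eskol never forms.
lamate: reached.
tamate: reached.
Reached: lamate and tamate — 2 of the 3.

2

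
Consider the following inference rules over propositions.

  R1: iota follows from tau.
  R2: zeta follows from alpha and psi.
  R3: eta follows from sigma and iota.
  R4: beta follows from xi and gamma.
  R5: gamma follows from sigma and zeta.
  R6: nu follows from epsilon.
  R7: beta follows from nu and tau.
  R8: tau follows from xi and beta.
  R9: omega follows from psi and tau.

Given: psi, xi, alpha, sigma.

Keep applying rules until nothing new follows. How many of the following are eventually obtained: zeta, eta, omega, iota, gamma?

5

From alpha and psi, R2 gives zeta.
From sigma and zeta, R5 gives gamma.
xi and gamma hold, so beta follows (R4).
xi and beta hold, so tau follows (R8).
tau holds, so iota follows (R1).
psi and tau hold, so omega follows (R9).
sigma and iota hold, so eta follows (R3).
zeta: reached.
eta: reached.
omega: reached.
iota: reached.
gamma: reached.
All 5 are reached.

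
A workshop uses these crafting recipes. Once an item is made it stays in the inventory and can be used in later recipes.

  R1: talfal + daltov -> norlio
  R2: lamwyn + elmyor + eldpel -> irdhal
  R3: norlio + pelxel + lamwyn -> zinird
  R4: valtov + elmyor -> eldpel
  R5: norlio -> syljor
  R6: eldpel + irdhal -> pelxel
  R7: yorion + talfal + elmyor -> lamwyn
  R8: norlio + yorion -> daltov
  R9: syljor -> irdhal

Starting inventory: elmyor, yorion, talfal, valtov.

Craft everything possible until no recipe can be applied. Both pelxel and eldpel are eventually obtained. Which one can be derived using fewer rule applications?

eldpel: Using R4, valtov and elmyor make eldpel. [1 rule application]
pelxel: yorion + talfal + elmyor -> lamwyn (R7). valtov + elmyor -> eldpel (R4). lamwyn + elmyor + eldpel -> irdhal (R2). Using R6, eldpel and irdhal make pelxel. [4 rule applications]
eldpel needs fewer.

eldpel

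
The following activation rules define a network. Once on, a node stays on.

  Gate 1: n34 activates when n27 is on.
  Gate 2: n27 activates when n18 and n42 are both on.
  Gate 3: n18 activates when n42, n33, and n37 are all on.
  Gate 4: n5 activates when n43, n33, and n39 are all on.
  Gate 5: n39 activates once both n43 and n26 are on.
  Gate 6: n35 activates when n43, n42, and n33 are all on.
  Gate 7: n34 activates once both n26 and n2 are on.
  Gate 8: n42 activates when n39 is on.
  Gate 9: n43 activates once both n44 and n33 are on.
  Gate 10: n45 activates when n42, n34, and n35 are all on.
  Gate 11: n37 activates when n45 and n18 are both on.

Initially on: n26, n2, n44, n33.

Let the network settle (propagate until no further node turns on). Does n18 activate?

No

n18 would need n42, n33, and n37 (Gate 3), but n37 never turns on.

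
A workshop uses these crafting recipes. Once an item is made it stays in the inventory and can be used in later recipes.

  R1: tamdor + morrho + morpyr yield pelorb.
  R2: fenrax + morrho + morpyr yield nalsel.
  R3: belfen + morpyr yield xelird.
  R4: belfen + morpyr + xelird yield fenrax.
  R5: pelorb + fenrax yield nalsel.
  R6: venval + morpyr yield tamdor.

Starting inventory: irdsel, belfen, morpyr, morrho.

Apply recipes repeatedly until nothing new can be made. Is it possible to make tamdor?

tamdor would need venval and morpyr (R6), but venval is never obtained.

No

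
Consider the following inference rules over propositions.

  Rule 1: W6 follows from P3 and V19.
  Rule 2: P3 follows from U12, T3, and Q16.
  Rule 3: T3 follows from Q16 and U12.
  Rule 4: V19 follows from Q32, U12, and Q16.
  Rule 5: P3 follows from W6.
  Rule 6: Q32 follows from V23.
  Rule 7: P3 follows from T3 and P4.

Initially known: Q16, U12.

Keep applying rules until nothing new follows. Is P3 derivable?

Q16 and U12 hold, so T3 follows (Rule 3).
From U12, T3, and Q16, Rule 2 gives P3.

Yes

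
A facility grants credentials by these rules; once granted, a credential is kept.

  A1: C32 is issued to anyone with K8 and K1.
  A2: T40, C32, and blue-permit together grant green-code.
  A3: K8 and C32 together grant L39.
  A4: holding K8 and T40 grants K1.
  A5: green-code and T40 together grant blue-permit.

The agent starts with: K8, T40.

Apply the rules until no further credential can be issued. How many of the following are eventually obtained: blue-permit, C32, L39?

Holding K8 and T40 grants K1 (A4).
Holding K8 and K1 grants C32 (A1).
Holding K8 and C32 grants L39 (A3).
blue-permit would need green-code and T40 (A5), but green-code is never granted.
C32: reached.
L39: reached.
Reached: C32 and L39 — 2 of the 3.

2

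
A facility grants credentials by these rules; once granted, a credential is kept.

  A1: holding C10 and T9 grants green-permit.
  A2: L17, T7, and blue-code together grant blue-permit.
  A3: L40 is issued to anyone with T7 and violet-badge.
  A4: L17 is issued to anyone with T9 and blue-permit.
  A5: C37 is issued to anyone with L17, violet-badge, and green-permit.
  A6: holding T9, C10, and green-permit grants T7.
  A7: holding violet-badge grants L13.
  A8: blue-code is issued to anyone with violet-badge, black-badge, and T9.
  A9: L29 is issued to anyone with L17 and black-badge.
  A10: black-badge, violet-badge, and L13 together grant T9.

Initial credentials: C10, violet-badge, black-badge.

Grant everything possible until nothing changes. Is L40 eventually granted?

Yes

Holding violet-badge grants L13 (A7).
Holding black-badge, violet-badge, and L13 grants T9 (A10).
Holding C10 and T9 grants green-permit (A1).
Holding T9, C10, and green-permit grants T7 (A6).
Holding T7 and violet-badge grants L40 (A3).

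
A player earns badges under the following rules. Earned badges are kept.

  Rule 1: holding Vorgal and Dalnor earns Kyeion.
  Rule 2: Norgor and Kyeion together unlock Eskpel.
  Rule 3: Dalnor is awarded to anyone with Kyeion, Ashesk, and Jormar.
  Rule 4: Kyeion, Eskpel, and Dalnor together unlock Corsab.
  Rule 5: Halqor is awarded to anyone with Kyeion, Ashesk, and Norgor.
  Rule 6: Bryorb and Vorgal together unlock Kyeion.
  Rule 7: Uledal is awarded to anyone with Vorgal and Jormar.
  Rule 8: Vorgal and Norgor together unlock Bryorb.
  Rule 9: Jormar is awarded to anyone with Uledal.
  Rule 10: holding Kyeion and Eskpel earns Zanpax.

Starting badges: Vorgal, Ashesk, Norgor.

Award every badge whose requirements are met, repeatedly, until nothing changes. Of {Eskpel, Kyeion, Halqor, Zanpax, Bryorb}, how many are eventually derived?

5

With Vorgal and Norgor, Bryorb is earned (Rule 8).
With Bryorb and Vorgal, Kyeion is earned (Rule 6).
With Norgor and Kyeion, Eskpel is earned (Rule 2).
With Kyeion, Ashesk, and Norgor, Halqor is earned (Rule 5).
With Kyeion and Eskpel, Zanpax is earned (Rule 10).
Eskpel: reached.
Kyeion: reached.
Halqor: reached.
Zanpax: reached.
Bryorb: reached.
All 5 are reached.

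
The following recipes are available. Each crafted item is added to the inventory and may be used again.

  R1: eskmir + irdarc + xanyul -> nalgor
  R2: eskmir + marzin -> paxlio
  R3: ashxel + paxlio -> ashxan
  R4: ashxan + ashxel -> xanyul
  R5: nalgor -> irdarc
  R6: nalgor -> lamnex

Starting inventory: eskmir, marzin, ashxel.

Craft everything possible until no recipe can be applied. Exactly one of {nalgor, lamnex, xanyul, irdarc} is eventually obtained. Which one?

xanyul

eskmir + marzin -> paxlio (R2).
Using R3, ashxel and paxlio make ashxan.
Using R4, ashxan and ashxel make xanyul.
lamnex would need nalgor (R6), but nalgor is never obtained. nalgor would need eskmir, irdarc, and xanyul (R1), but irdarc is never obtained. irdarc would need nalgor (R5), but nalgor is never obtained.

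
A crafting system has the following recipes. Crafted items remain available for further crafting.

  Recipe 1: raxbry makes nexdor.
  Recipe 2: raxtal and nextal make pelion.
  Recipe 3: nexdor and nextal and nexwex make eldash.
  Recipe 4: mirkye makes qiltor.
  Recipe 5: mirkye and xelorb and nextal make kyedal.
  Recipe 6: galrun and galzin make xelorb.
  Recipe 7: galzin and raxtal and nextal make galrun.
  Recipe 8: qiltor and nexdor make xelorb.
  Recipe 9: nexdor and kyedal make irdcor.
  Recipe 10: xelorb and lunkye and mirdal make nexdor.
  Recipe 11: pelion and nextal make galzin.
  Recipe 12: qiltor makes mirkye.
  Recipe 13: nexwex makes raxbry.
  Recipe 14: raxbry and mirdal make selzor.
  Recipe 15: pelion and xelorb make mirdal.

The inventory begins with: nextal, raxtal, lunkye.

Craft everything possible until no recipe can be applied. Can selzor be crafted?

No

selzor would need raxbry and mirdal (Recipe 14), but raxbry is never obtained.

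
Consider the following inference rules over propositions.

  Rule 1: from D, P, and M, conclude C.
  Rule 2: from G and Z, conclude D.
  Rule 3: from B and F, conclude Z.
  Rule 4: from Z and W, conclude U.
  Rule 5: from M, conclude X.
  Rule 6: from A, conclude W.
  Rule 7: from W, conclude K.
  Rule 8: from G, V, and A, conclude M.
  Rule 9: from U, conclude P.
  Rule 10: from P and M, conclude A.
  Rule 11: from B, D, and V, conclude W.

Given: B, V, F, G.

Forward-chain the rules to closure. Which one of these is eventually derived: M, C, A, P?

P

B and F hold, so Z follows (Rule 3).
From G and Z, Rule 2 gives D.
From B, D, and V, Rule 11 gives W.
Z and W hold, so U follows (Rule 4).
U holds, so P follows (Rule 9).
M would need G, V, and A (Rule 8), but A is never established. C would need D, P, and M (Rule 1), but M is never established. A would need P and M (Rule 10), but M is never established.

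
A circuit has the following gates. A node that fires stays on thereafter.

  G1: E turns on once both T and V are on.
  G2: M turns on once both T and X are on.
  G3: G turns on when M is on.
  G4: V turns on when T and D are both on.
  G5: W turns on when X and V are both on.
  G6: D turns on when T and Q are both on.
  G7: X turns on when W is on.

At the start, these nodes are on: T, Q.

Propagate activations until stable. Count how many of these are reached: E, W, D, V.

G6: T and Q on → D on.
G4: T and D on → V on.
G1: T and V on → E on.
E: reached.
W would need X and V (G5), but X never turns on.
D: reached.
V: reached.
Reached: E, D, and V — 3 of the 4.

3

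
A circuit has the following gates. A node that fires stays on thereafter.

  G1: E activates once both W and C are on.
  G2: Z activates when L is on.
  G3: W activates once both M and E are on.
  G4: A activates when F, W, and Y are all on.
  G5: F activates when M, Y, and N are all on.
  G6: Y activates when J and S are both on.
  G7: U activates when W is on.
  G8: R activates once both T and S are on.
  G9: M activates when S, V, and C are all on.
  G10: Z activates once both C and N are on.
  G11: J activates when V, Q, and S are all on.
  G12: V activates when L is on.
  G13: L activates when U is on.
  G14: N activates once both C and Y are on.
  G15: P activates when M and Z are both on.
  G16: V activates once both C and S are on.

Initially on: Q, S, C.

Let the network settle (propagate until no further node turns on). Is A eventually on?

A would need F, W, and Y (G4), but W never turns on.

No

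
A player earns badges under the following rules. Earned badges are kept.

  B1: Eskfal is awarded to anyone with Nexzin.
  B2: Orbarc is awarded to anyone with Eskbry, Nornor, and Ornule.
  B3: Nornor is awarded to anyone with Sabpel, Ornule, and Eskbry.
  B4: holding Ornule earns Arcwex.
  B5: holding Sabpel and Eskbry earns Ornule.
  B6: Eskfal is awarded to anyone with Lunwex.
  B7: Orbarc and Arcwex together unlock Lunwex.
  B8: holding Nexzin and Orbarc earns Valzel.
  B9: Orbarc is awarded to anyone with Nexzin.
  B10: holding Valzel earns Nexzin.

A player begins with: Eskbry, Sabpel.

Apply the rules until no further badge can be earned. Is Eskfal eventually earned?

Yes

With Sabpel and Eskbry, Ornule is earned (B5).
With Sabpel, Ornule, and Eskbry, Nornor is earned (B3).
With Ornule, Arcwex is earned (B4).
With Eskbry, Nornor, and Ornule, Orbarc is earned (B2).
With Orbarc and Arcwex, Lunwex is earned (B7).
With Lunwex, Eskfal is earned (B6).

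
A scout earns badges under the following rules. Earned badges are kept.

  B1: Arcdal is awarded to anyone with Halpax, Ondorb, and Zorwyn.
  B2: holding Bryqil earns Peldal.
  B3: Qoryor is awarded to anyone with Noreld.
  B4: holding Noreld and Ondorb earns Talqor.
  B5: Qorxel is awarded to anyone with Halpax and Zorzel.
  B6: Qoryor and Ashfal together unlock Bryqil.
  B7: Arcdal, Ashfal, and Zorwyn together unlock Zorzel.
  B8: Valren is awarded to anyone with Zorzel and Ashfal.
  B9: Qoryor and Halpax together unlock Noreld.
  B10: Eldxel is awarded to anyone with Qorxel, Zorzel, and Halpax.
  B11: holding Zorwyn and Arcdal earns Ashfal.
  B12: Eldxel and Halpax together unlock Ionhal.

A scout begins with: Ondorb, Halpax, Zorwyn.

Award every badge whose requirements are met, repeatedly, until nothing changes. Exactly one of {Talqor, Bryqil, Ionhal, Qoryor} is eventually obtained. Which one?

Ionhal

With Halpax, Ondorb, and Zorwyn, Arcdal is earned (B1).
With Zorwyn and Arcdal, Ashfal is earned (B11).
With Arcdal, Ashfal, and Zorwyn, Zorzel is earned (B7).
With Halpax and Zorzel, Qorxel is earned (B5).
With Qorxel, Zorzel, and Halpax, Eldxel is earned (B10).
With Eldxel and Halpax, Ionhal is earned (B12).
Talqor would need Noreld and Ondorb (B4), but Noreld is never earned. Bryqil would need Qoryor and Ashfal (B6), but Qoryor is never earned. Qoryor would need Noreld (B3), but Noreld is never earned.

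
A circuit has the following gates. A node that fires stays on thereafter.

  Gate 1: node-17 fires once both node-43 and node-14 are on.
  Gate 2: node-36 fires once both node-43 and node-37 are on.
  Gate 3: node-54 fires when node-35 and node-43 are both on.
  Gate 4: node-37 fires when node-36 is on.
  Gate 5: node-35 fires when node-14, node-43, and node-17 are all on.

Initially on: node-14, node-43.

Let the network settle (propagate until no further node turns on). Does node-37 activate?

node-37 would need node-36 (Gate 4), but node-36 never turns on.

No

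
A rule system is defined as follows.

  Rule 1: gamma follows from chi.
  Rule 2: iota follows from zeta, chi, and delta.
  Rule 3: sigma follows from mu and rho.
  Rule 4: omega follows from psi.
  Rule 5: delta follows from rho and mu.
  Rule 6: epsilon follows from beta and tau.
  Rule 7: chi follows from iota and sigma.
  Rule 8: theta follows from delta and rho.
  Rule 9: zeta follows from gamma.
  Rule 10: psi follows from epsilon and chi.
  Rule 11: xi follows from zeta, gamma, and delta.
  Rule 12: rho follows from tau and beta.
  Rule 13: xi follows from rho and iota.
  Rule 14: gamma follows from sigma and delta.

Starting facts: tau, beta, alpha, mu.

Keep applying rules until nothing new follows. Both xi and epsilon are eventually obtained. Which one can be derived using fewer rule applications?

epsilon: beta and tau hold, so epsilon follows (Rule 6). [1 rule application]
xi: tau and beta hold, so rho follows (Rule 12). rho and mu hold, so delta follows (Rule 5). mu and rho hold, so sigma follows (Rule 3). sigma and delta hold, so gamma follows (Rule 14). gamma holds, so zeta follows (Rule 9). From zeta, gamma, and delta, Rule 11 gives xi. [6 rule applications]
epsilon needs fewer.

epsilon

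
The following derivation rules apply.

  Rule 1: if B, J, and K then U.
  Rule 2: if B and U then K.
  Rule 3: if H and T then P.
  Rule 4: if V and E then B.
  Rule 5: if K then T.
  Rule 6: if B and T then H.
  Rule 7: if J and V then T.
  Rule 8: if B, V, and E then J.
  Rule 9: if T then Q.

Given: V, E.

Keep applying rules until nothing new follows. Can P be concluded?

From V and E, Rule 4 gives B.
B, V, and E hold, so J follows (Rule 8).
From J and V, Rule 7 gives T.
From B and T, Rule 6 gives H.
From H and T, Rule 3 gives P.

Yes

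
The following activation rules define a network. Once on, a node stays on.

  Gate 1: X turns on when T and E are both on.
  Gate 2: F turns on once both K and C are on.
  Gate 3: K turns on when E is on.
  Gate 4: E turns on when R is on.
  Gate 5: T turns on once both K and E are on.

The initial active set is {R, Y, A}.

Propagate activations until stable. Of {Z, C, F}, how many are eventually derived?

No rule produces Z, and it is not given.
No rule produces C, and it is not given.
F would need K and C (Gate 2), but C never turns on.
None of the 3 are reached.

0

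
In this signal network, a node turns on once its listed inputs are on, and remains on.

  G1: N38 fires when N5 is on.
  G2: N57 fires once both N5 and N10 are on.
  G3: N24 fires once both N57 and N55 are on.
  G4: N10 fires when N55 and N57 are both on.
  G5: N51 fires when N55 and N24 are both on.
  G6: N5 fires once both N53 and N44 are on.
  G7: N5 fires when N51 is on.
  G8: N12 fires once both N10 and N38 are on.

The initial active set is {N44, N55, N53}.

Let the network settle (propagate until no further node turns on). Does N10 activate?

N10 would need N55 and N57 (G4), but N57 never turns on.

No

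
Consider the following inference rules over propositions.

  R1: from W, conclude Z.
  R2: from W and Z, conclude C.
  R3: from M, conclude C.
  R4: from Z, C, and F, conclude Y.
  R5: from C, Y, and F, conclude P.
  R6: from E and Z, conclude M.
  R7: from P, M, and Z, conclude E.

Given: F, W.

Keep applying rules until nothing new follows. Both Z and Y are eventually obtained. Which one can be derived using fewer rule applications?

Z

Z: W holds, so Z follows (R1). [1 rule application]
Y: W holds, so Z follows (R1). From W and Z, R2 gives C. From Z, C, and F, R4 gives Y. [3 rule applications]
Z needs fewer.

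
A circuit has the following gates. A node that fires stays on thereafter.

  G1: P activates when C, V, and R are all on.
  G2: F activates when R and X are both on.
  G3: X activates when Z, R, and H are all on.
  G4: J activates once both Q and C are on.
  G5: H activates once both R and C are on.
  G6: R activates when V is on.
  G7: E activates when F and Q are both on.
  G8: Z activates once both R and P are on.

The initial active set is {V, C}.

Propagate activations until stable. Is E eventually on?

No

E would need F and Q (G7), but Q never turns on.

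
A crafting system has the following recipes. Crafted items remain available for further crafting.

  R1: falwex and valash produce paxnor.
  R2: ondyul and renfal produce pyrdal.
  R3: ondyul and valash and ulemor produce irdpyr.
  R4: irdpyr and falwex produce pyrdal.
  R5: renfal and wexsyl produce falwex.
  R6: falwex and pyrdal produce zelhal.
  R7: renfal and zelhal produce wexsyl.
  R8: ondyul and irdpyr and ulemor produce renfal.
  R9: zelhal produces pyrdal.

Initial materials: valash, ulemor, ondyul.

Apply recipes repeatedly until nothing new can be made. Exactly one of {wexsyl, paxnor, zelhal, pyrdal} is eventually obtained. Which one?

pyrdal

Using R3, ondyul, valash, and ulemor make irdpyr.
ondyul and irdpyr and ulemor → renfal (R8).
ondyul and renfal → pyrdal (R2).
wexsyl would need renfal and zelhal (R7), but zelhal is never obtained. paxnor would need falwex and valash (R1), but falwex is never obtained. zelhal would need falwex and pyrdal (R6), but falwex is never obtained.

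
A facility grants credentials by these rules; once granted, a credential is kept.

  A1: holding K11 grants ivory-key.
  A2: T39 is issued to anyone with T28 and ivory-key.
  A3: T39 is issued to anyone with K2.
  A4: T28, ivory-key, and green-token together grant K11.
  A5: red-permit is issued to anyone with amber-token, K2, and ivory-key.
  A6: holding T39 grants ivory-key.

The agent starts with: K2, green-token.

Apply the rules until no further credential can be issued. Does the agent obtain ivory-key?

Yes

Holding K2 grants T39 (A3).
Holding T39 grants ivory-key (A6).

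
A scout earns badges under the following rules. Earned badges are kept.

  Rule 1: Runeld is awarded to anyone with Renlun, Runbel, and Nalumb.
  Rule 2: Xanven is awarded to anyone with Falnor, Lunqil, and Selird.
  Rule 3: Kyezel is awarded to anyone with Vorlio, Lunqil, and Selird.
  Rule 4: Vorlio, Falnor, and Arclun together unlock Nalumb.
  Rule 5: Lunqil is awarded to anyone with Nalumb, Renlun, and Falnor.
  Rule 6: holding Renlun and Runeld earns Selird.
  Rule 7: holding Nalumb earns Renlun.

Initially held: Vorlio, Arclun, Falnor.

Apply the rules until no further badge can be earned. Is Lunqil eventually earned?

Yes

With Vorlio, Falnor, and Arclun, Nalumb is earned (Rule 4).
With Nalumb, Renlun is earned (Rule 7).
With Nalumb, Renlun, and Falnor, Lunqil is earned (Rule 5).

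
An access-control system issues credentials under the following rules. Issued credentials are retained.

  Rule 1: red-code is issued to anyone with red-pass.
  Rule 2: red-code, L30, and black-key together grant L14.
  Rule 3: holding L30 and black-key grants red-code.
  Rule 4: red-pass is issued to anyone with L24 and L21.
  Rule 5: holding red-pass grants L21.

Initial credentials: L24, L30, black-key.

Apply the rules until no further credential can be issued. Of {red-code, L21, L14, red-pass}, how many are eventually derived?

2

Holding L30 and black-key grants red-code (Rule 3).
Holding red-code, L30, and black-key grants L14 (Rule 2).
red-code: reached.
L21 would need red-pass (Rule 5), but red-pass is never granted.
L14: reached.
red-pass would need L24 and L21 (Rule 4), but L21 is never granted.
Reached: red-code and L14 — 2 of the 4.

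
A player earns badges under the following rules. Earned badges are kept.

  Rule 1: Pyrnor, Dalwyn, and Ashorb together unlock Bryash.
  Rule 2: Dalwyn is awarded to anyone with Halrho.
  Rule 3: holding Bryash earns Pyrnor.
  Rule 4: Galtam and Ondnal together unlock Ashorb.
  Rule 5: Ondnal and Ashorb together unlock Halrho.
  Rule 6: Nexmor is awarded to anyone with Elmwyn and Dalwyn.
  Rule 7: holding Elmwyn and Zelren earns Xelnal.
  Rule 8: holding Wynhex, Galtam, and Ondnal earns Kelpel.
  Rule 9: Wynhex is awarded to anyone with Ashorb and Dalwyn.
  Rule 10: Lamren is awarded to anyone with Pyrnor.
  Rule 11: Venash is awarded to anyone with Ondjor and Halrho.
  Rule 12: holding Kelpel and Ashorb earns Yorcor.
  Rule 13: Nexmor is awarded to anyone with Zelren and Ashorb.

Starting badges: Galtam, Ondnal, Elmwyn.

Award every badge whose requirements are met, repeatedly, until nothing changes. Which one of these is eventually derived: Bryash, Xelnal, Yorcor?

Yorcor

With Galtam and Ondnal, Ashorb is earned (Rule 4).
With Ondnal and Ashorb, Halrho is earned (Rule 5).
With Halrho, Dalwyn is earned (Rule 2).
With Ashorb and Dalwyn, Wynhex is earned (Rule 9).
With Wynhex, Galtam, and Ondnal, Kelpel is earned (Rule 8).
With Kelpel and Ashorb, Yorcor is earned (Rule 12).
Xelnal would need Elmwyn and Zelren (Rule 7), but Zelren is never earned. Bryash would need Pyrnor, Dalwyn, and Ashorb (Rule 1), but Pyrnor is never earned.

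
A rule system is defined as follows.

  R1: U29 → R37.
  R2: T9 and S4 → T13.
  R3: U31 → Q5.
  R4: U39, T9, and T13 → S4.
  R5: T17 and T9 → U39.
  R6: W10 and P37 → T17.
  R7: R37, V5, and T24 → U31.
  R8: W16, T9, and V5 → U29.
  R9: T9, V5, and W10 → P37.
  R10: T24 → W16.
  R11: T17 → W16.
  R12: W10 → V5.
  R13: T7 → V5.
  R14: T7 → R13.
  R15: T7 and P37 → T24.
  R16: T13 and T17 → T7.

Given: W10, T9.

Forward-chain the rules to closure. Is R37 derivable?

Yes

W10 holds, so V5 follows (R12).
From T9, V5, and W10, R9 gives P37.
From W10 and P37, R6 gives T17.
From T17, R11 gives W16.
From W16, T9, and V5, R8 gives U29.
From U29, R1 gives R37.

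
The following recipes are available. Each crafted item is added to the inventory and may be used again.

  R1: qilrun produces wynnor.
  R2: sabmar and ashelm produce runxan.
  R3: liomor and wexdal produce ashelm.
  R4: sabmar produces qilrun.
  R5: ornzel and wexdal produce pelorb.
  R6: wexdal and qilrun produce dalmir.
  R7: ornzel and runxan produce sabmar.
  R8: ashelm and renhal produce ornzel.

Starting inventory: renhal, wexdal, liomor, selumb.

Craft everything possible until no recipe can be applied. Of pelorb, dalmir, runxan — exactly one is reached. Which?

pelorb

Using R3, liomor and wexdal make ashelm.
Using R8, ashelm and renhal make ornzel.
Using R5, ornzel and wexdal make pelorb.
runxan would need sabmar and ashelm (R2), but sabmar is never obtained. dalmir would need wexdal and qilrun (R6), but qilrun is never obtained.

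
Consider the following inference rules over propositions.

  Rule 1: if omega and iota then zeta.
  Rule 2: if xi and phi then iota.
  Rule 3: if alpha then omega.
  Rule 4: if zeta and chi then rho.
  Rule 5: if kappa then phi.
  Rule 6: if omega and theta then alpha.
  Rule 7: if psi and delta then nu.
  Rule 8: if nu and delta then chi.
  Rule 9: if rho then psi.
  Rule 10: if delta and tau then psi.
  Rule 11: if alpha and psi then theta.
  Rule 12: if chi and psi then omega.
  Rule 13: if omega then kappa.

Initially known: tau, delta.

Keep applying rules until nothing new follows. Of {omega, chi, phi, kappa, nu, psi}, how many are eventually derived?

From delta and tau, Rule 10 gives psi.
psi and delta hold, so nu follows (Rule 7).
nu and delta hold, so chi follows (Rule 8).
From chi and psi, Rule 12 gives omega.
omega holds, so kappa follows (Rule 13).
From kappa, Rule 5 gives phi.
omega: reached.
chi: reached.
phi: reached.
kappa: reached.
nu: reached.
psi: reached.
All 6 are reached.

6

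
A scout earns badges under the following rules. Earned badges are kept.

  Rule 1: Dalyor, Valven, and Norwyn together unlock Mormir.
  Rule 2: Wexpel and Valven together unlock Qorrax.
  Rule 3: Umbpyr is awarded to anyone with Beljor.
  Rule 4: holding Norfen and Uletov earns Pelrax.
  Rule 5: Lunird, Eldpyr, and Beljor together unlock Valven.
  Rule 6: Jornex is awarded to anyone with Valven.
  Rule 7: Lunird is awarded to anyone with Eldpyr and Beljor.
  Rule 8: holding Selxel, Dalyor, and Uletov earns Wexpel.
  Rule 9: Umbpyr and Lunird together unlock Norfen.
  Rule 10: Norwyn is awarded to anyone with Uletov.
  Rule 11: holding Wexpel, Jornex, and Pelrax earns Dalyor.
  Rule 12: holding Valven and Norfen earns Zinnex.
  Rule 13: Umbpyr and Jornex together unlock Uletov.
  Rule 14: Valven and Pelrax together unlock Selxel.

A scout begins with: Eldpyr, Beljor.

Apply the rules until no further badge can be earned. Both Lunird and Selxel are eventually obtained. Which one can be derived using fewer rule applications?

Lunird: With Eldpyr and Beljor, Lunird is earned (Rule 7). [1 rule application]
Selxel: With Eldpyr and Beljor, Lunird is earned (Rule 7). With Beljor, Umbpyr is earned (Rule 3). With Umbpyr and Lunird, Norfen is earned (Rule 9). With Lunird, Eldpyr, and Beljor, Valven is earned (Rule 5). With Valven, Jornex is earned (Rule 6). With Umbpyr and Jornex, Uletov is earned (Rule 13). With Norfen and Uletov, Pelrax is earned (Rule 4). With Valven and Pelrax, Selxel is earned (Rule 14). [8 rule applications]
Lunird needs fewer.

Lunird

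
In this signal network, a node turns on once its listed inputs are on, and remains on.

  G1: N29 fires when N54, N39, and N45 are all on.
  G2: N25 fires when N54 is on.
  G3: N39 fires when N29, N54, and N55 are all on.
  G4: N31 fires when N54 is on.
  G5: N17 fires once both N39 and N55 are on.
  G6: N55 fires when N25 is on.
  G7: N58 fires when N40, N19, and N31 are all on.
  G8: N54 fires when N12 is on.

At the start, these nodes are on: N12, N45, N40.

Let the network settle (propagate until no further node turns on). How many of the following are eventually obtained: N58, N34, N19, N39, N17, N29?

N58 would need N40, N19, and N31 (G7), but N19 never turns on.
No rule produces N34, and it is not given.
No rule produces N19, and it is not given.
N39 would need N29, N54, and N55 (G3), but N29 never turns on.
N17 would need N39 and N55 (G5), but N39 never turns on.
N29 would need N54, N39, and N45 (G1), but N39 never turns on.
None of the 6 are reached.

0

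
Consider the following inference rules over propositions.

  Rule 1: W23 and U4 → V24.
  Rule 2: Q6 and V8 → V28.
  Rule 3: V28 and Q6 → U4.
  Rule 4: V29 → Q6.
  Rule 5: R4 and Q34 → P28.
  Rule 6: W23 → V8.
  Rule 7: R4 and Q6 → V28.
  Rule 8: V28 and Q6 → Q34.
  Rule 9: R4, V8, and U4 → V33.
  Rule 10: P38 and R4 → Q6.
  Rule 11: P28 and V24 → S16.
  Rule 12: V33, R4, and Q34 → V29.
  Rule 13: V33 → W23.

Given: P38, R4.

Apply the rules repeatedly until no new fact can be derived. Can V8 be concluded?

No

V8 would need W23 (Rule 6), but W23 is never established.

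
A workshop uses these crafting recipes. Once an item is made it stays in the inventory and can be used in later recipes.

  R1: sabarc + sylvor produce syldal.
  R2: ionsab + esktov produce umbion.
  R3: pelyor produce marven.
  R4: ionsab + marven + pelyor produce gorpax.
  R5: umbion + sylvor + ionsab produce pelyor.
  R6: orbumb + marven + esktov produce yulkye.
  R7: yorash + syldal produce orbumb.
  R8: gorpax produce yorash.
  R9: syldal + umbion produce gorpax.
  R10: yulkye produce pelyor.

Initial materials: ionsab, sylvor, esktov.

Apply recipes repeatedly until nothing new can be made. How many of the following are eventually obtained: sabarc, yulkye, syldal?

0

No rule produces sabarc, and it is not given.
yulkye would need orbumb, marven, and esktov (R6), but orbumb is never obtained.
syldal would need sabarc and sylvor (R1), but sabarc is never obtained.
None of the 3 are reached.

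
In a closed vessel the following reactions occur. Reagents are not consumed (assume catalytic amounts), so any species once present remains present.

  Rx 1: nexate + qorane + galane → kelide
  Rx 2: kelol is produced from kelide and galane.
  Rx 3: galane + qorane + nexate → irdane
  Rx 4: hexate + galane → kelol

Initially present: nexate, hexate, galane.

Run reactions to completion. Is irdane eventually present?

No

irdane would need galane, qorane, and nexate (Rx 3), but qorane never forms.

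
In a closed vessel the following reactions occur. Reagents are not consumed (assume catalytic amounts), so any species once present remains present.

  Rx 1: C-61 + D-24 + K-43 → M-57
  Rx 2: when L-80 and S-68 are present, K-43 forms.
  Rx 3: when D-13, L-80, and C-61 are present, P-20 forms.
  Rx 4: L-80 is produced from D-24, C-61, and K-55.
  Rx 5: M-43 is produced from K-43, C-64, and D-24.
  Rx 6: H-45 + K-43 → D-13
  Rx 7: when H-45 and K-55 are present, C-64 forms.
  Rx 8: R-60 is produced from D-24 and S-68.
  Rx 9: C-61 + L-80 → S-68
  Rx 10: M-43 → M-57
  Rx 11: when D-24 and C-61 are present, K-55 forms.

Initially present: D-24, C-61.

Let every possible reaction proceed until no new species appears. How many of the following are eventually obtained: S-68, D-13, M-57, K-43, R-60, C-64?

D-24 and C-61 present → K-55 forms (Rx 11).
D-24, C-61, and K-55 present → L-80 forms (Rx 4).
C-61 and L-80 present → S-68 forms (Rx 9).
D-24 and S-68 present → R-60 forms (Rx 8).
L-80 and S-68 present → K-43 forms (Rx 2).
C-61, D-24, and K-43 present → M-57 forms (Rx 1).
S-68: reached.
D-13 would need H-45 and K-43 (Rx 6), but H-45 never forms.
M-57: reached.
K-43: reached.
R-60: reached.
C-64 would need H-45 and K-55 (Rx 7), but H-45 never forms.
Reached: S-68, M-57, K-43, and R-60 — 4 of the 6.

4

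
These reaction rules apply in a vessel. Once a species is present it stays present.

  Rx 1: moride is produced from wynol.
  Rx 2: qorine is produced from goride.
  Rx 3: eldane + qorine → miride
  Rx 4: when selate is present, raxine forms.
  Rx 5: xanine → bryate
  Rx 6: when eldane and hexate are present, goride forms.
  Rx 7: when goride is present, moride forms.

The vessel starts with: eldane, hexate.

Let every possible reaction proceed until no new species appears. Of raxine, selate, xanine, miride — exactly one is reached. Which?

eldane and hexate present → goride forms (Rx 6).
goride present → qorine forms (Rx 2).
eldane and qorine present → miride forms (Rx 3).
No rule produces xanine, and it is not given. raxine would need selate (Rx 4), but selate never forms. No rule produces selate, and it is not given.

miride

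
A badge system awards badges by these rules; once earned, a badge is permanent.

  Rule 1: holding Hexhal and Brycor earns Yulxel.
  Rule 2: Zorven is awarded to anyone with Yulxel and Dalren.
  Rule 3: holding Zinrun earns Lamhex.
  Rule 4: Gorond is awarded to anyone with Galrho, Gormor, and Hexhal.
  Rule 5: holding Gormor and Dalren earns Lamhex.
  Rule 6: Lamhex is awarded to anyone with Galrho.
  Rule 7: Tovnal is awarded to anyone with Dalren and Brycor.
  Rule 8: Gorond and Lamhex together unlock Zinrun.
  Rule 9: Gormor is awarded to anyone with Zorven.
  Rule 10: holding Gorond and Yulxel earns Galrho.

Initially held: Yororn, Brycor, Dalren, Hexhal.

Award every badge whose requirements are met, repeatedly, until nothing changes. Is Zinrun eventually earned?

Zinrun would need Gorond and Lamhex (Rule 8), but Gorond is never earned.

No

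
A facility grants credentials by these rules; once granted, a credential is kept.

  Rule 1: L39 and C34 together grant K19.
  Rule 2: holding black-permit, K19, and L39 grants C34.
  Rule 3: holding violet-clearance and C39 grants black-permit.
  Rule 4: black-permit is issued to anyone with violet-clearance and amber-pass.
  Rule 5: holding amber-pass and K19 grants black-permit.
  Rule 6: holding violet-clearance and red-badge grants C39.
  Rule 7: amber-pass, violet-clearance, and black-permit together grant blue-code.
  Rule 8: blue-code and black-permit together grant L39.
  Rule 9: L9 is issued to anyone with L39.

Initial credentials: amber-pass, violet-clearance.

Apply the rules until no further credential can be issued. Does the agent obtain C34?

C34 would need black-permit, K19, and L39 (Rule 2), but K19 is never granted.

No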